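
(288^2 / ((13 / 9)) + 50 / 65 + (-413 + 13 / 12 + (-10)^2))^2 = 79377640004569 / 24336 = 3261737344.04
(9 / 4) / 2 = 9 / 8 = 1.12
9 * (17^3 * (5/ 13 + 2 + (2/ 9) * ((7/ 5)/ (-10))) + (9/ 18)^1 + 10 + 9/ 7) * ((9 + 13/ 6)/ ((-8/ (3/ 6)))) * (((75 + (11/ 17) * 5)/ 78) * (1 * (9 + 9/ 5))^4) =-35628624431970201/ 35912500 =-992095354.88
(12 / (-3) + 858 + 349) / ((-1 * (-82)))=1203 / 82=14.67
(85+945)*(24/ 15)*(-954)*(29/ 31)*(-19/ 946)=433138896/ 14663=29539.58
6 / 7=0.86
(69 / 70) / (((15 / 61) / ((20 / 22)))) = 1403 / 385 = 3.64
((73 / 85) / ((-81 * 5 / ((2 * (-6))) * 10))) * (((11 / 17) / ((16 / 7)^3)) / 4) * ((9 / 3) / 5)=275429 / 13317120000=0.00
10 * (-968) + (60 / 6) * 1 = -9670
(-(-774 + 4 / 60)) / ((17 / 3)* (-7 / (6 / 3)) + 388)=494 / 235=2.10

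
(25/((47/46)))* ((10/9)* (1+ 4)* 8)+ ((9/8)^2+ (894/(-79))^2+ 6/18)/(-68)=12472075648841/11489031936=1085.56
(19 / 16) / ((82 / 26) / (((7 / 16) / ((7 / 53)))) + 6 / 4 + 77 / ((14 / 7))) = 0.03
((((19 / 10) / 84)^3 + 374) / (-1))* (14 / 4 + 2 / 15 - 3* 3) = 5098439965757 / 2540160000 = 2007.13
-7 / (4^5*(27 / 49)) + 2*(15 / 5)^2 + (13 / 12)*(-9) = 227753 / 27648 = 8.24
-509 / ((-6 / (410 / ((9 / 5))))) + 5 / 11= 5739110 / 297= 19323.60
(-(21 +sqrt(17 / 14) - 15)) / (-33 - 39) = sqrt(238) / 1008 +1 / 12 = 0.10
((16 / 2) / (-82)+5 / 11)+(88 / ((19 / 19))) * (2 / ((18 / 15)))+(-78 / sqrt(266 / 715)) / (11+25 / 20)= 136.58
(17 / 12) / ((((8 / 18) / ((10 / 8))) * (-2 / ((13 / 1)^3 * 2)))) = -560235 / 64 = -8753.67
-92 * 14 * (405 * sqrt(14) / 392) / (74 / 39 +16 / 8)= -363285 * sqrt(14) / 1064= -1277.53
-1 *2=-2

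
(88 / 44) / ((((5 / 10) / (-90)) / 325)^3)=-400403250000000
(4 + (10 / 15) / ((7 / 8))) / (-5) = -20 / 21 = -0.95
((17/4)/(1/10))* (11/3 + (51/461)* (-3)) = 196010/1383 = 141.73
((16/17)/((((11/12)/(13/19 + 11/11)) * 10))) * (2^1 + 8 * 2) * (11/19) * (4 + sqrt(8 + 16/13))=110592 * sqrt(390)/398905 + 221184/30685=12.68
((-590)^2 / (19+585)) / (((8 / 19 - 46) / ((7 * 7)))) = -619.58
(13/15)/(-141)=-13/2115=-0.01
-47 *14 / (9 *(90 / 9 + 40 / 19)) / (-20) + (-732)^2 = 11091563051 / 20700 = 535824.30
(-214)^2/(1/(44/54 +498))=616780528/27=22843723.26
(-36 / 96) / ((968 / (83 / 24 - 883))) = 1919 / 5632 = 0.34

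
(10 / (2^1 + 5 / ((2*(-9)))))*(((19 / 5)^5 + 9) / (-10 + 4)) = -15025344 / 19375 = -775.50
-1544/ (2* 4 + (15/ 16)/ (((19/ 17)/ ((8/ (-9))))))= -176016/ 827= -212.84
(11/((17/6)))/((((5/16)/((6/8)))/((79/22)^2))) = 112338/935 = 120.15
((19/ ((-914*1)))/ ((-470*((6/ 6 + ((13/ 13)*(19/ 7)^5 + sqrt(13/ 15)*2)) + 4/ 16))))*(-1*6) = -57413441457414/ 32138947974661206313 + 257617427088*sqrt(195)/ 160694739873306031565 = -0.00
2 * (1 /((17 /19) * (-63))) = -38 /1071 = -0.04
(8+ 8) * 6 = 96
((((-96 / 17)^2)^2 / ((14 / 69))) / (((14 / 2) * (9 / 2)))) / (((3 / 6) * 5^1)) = 1302331392 / 20462645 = 63.64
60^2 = 3600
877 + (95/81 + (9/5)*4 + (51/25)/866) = 1552638211/1753650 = 885.38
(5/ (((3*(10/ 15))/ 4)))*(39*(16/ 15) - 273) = -2314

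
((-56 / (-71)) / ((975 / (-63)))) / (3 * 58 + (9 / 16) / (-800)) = -200704 / 685232431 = -0.00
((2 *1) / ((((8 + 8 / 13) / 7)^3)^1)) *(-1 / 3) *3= -2197 / 2048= -1.07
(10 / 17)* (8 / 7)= 80 / 119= 0.67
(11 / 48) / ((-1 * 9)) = -11 / 432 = -0.03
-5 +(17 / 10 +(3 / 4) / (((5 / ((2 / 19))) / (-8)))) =-651 / 190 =-3.43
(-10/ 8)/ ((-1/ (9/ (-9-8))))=-45/ 68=-0.66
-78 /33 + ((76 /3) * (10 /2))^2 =1588166 /99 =16042.08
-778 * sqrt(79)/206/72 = -0.47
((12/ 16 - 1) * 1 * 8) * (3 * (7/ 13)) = -42/ 13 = -3.23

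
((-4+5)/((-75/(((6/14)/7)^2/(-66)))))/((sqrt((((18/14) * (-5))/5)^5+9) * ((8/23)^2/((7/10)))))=529 * sqrt(71722)/75738432000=0.00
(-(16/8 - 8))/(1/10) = 60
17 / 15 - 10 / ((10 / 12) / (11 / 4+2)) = -838 / 15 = -55.87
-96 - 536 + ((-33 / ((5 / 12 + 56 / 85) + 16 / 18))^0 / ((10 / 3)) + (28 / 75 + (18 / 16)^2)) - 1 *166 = -3821093 / 4800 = -796.06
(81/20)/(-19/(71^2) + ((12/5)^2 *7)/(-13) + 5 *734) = 8846955/8010086996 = 0.00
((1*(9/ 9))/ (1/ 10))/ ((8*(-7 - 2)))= -5/ 36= -0.14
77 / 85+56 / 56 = 162 / 85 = 1.91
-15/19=-0.79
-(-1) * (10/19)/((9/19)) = 10/9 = 1.11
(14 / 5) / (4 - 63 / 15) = -14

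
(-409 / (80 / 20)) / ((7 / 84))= -1227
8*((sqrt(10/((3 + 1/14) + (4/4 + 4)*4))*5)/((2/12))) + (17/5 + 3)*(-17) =-544/5 + 480*sqrt(11305)/323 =49.21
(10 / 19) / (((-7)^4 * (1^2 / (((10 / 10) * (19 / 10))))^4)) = 6859 / 2401000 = 0.00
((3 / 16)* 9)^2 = 729 / 256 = 2.85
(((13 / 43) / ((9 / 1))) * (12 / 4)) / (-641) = -13 / 82689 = -0.00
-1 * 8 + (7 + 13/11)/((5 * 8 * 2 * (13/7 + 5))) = -11243/1408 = -7.99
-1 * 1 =-1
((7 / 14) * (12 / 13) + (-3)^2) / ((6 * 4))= 41 / 104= 0.39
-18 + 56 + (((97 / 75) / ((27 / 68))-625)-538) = -2271529 / 2025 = -1121.74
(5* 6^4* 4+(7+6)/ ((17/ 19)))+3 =440938/ 17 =25937.53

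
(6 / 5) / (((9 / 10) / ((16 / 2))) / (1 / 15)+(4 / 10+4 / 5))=32 / 77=0.42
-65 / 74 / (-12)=65 / 888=0.07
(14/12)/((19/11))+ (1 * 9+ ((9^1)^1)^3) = 84209/114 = 738.68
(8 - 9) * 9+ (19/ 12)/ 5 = -521/ 60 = -8.68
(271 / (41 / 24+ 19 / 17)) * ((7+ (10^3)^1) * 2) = 222683952 / 1153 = 193134.39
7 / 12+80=967 / 12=80.58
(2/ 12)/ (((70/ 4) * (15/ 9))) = 1/ 175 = 0.01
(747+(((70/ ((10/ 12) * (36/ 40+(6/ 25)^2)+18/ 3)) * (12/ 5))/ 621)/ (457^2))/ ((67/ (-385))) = -3841869037558265/ 895026775329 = -4292.46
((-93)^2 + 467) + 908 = 10024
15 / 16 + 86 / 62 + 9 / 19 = 26371 / 9424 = 2.80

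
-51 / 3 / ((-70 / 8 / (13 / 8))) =221 / 70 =3.16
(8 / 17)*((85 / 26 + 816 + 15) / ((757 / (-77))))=-6680828 / 167297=-39.93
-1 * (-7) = 7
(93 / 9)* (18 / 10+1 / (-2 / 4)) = -31 / 15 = -2.07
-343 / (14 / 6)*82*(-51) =614754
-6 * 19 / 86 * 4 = -228 / 43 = -5.30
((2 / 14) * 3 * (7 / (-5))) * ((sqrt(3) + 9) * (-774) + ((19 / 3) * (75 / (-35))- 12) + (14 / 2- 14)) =2322 * sqrt(3) / 5 + 29394 / 7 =5003.51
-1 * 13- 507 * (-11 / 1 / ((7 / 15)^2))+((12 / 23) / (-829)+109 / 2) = 47929040863 / 1868566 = 25650.17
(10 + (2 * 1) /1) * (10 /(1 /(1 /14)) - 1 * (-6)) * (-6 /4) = -120.86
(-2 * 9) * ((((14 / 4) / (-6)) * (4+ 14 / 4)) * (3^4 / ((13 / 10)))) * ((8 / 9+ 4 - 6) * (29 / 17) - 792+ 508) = -310021425 / 221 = -1402811.88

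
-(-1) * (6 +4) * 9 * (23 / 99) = 230 / 11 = 20.91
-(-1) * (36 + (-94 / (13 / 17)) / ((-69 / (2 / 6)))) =98474 / 2691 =36.59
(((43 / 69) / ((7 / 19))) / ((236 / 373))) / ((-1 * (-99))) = 304741 / 11284812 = 0.03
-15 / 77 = -0.19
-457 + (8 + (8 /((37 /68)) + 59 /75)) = -1202992 /2775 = -433.51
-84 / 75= -28 / 25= -1.12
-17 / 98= -0.17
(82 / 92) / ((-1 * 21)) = -41 / 966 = -0.04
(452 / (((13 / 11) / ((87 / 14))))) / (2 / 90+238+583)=167805 / 57967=2.89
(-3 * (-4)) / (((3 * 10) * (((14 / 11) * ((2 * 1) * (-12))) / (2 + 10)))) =-11 / 70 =-0.16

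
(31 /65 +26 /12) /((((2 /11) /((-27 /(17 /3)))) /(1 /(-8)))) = 306207 /35360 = 8.66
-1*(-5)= 5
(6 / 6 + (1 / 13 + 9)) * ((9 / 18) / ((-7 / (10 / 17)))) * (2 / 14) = -655 / 10829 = -0.06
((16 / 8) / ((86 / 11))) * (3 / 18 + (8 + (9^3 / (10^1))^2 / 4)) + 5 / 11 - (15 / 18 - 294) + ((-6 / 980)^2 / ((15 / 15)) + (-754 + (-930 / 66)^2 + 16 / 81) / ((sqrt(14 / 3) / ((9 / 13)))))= 288726896189 / 454269200 - 5441993 * sqrt(42) / 198198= 457.64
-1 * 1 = -1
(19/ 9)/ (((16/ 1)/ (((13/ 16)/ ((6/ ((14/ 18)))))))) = 1729/ 124416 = 0.01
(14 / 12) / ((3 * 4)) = 7 / 72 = 0.10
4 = 4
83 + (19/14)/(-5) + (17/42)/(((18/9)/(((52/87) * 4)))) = 1520291/18270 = 83.21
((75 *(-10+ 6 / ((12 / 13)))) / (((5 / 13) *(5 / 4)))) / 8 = -273 / 4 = -68.25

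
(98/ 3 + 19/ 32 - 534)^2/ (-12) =-2310821041/ 110592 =-20895.01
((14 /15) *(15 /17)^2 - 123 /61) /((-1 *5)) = 22737 /88145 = 0.26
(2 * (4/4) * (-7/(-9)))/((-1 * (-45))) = 14/405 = 0.03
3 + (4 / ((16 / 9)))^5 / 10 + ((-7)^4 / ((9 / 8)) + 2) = 197682161 / 92160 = 2144.99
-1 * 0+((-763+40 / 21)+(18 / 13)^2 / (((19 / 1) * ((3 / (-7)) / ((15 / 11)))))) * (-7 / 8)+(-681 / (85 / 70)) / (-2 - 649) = 298020588557 / 446740008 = 667.10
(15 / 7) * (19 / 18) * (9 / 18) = 95 / 84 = 1.13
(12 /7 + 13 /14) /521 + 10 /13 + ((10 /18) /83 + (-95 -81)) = -12411118387 /70832034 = -175.22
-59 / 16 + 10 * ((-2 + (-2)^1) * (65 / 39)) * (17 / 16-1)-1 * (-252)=11719 / 48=244.15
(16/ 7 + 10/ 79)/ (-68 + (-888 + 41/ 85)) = -113390/ 44914107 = -0.00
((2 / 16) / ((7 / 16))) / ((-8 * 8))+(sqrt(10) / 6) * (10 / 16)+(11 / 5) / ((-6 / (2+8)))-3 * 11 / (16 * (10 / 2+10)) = -12797 / 3360+5 * sqrt(10) / 48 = -3.48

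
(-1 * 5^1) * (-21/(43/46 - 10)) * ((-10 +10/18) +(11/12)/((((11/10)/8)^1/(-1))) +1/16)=1860355/10008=185.89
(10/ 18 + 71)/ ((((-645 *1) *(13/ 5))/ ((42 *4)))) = -36064/ 5031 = -7.17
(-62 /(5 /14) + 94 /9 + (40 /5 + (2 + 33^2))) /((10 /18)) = 42113 /25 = 1684.52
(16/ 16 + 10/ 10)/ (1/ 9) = 18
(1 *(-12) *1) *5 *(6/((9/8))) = -320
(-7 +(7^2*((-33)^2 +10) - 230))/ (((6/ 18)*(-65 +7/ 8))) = -2508.26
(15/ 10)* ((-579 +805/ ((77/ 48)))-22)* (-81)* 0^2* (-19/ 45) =0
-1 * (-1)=1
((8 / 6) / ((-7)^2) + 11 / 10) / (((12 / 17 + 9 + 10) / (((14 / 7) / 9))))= 28169 / 2216025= 0.01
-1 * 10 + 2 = -8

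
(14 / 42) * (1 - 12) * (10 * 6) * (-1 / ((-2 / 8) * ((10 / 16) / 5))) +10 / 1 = -7030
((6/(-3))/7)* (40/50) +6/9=46/105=0.44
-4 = -4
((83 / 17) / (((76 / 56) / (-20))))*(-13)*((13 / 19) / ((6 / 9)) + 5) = 34592740 / 6137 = 5636.75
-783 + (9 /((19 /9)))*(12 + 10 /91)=-66555 /91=-731.37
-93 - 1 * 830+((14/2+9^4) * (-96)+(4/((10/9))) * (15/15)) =-3157237/5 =-631447.40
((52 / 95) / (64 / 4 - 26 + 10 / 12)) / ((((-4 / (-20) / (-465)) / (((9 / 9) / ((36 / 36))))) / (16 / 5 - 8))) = -696384 / 1045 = -666.40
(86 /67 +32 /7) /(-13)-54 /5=-342968 /30485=-11.25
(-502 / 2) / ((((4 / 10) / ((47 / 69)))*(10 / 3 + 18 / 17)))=-1002745 / 10304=-97.32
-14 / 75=-0.19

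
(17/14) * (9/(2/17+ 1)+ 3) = 255/19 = 13.42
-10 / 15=-2 / 3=-0.67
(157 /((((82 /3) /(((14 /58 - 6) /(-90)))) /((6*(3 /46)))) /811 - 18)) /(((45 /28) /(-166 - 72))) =1396.07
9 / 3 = 3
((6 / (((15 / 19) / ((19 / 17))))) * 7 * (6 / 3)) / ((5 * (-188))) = -2527 / 19975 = -0.13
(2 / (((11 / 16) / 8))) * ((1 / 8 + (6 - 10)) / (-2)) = 496 / 11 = 45.09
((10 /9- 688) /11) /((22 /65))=-18265 /99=-184.49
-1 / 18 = -0.06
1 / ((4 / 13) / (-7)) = -22.75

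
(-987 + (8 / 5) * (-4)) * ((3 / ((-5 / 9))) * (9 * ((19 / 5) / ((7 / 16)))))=366922224 / 875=419339.68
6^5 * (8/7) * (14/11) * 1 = 124416/11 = 11310.55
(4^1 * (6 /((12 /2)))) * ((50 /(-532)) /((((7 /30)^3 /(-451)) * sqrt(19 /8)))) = 1217700000 * sqrt(38) /866761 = 8660.30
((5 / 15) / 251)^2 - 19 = -10773170 / 567009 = -19.00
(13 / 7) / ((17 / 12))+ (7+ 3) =1346 / 119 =11.31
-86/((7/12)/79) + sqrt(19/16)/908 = -81528/7 + sqrt(19)/3632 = -11646.86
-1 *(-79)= 79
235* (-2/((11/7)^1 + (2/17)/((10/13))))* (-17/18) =2377025/9234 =257.42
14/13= 1.08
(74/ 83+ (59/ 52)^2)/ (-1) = -2.18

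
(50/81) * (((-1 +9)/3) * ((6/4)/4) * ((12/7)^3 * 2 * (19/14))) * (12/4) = 60800/2401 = 25.32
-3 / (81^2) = -1 / 2187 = -0.00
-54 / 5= -10.80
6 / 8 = 3 / 4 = 0.75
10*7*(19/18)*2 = 1330/9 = 147.78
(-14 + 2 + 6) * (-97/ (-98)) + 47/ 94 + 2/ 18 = -4699/ 882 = -5.33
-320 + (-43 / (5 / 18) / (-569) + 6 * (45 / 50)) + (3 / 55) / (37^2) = -2693340962 / 8568571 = -314.33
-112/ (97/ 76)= -8512/ 97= -87.75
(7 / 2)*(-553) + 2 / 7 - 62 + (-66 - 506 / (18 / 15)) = -104365 / 42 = -2484.88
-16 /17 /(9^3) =-16 /12393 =-0.00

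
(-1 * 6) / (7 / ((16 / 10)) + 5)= -16 / 25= -0.64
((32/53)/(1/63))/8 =252/53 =4.75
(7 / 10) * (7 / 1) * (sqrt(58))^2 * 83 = 23588.60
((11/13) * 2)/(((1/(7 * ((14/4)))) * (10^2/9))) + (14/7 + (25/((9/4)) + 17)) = 395959/11700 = 33.84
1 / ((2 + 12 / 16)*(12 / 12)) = 0.36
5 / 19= 0.26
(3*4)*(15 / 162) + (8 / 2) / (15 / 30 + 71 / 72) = 3662 / 963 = 3.80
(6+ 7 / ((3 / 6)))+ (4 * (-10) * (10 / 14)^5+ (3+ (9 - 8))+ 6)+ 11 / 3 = 1322507 / 50421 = 26.23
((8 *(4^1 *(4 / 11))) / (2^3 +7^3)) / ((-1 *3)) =-128 / 11583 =-0.01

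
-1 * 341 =-341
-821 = -821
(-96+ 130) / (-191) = -34 / 191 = -0.18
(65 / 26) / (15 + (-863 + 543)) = -1 / 122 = -0.01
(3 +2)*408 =2040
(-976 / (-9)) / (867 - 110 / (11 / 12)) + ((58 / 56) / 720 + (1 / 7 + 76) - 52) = 24.29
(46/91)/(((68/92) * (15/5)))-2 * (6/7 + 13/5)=-155156/23205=-6.69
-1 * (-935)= 935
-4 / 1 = -4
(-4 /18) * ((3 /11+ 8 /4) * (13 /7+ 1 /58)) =-0.95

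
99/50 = 1.98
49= 49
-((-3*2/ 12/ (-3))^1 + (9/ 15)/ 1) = -23/ 30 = -0.77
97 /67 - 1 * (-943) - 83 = 57717 /67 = 861.45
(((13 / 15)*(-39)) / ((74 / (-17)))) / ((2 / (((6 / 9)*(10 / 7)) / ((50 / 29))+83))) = 324.39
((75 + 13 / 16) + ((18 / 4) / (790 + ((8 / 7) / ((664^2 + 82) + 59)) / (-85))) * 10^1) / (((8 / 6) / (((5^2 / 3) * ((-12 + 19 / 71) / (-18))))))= 2620360740498582725 / 8478126933570432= 309.07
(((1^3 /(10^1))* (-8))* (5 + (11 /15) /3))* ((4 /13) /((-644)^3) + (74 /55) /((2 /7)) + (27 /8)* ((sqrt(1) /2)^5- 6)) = 695656216471357 /10742025294000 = 64.76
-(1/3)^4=-1/81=-0.01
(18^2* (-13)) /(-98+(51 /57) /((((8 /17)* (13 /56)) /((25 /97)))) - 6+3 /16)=1614644928 /38986699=41.42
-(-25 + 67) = -42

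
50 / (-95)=-10 / 19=-0.53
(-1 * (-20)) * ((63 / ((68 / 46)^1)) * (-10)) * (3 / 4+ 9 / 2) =-760725 / 17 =-44748.53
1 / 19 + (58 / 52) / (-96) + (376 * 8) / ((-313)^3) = 59499406273 / 1454223620928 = 0.04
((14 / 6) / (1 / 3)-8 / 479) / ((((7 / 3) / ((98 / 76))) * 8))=70245 / 145616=0.48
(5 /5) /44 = 1 /44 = 0.02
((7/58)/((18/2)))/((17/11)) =77/8874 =0.01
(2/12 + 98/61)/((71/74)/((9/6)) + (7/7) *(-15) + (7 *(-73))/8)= -96052/4237853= -0.02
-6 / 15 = -2 / 5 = -0.40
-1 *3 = -3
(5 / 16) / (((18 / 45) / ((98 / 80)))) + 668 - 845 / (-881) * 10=153037093 / 225536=678.55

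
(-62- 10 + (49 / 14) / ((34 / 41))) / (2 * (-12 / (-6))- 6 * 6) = 4609 / 2176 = 2.12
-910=-910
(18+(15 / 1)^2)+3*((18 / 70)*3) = 8586 / 35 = 245.31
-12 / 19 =-0.63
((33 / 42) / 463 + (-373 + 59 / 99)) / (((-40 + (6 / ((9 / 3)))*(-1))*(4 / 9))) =238977287 / 11978736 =19.95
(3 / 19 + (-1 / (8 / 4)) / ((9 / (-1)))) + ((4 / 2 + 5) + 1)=2809 / 342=8.21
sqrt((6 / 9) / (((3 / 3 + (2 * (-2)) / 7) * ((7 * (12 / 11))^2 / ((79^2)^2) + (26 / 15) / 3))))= 68651 * sqrt(2144402266055) / 61268636173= 1.64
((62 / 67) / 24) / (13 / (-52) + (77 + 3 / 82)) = 1271 / 2531193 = 0.00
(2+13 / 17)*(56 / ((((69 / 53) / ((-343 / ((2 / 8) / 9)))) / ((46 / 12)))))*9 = -861248304 / 17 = -50661664.94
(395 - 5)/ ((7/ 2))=780/ 7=111.43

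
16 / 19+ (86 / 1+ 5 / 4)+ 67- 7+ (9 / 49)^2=27029411 / 182476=148.13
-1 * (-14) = 14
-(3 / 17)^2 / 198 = -1 / 6358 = -0.00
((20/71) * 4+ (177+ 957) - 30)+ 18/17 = 1335166/1207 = 1106.19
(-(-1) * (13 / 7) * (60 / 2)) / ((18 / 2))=130 / 21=6.19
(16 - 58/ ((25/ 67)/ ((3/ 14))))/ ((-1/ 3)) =51.93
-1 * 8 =-8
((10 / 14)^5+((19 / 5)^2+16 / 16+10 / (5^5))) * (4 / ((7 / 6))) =3940182936 / 73530625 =53.59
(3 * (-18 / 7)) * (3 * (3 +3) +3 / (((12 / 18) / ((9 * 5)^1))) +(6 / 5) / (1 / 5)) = -1747.29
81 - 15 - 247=-181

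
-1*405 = -405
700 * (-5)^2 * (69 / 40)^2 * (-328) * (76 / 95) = -13664070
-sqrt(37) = -6.08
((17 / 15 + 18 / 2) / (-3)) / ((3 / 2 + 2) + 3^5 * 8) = -16 / 9225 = -0.00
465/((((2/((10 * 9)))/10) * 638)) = 104625/319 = 327.98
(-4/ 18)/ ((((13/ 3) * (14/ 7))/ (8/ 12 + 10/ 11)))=-4/ 99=-0.04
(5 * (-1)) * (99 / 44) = -45 / 4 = -11.25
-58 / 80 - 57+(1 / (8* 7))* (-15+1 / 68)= -1104179 / 19040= -57.99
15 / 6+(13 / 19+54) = 2173 / 38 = 57.18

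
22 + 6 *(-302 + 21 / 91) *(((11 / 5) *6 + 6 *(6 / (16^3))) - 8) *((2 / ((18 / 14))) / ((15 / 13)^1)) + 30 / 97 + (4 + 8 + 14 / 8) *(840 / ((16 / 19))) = 1023.40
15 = 15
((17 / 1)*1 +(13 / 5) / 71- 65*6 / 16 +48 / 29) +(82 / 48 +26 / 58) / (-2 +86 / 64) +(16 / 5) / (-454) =-10572815377 / 1177830360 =-8.98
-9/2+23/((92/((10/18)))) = -157/36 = -4.36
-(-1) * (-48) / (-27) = 16 / 9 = 1.78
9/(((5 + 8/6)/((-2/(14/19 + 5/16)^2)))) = -2.58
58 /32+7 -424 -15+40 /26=-89159 /208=-428.65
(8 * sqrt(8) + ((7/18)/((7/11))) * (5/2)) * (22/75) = 121/270 + 352 * sqrt(2)/75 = 7.09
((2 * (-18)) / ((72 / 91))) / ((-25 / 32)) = 1456 / 25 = 58.24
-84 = -84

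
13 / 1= 13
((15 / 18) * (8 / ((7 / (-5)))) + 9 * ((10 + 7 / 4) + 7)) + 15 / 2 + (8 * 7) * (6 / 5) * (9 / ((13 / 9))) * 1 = 3222469 / 5460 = 590.20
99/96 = 33/32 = 1.03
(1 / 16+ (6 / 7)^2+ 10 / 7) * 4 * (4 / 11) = 1745 / 539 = 3.24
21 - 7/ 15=308/ 15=20.53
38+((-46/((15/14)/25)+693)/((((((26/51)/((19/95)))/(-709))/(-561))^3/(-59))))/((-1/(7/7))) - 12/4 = -187307090961972480119368027/2197000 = -85255844771038907655.61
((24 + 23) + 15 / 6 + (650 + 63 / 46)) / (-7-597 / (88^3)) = -10985328640 / 109730723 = -100.11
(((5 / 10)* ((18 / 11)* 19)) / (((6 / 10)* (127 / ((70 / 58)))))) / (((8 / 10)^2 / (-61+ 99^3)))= 373264.60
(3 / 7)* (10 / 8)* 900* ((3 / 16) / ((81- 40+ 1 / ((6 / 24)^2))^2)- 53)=-1033180875 / 40432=-25553.54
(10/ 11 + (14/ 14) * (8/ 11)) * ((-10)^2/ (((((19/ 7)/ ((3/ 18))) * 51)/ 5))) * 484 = 154000/ 323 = 476.78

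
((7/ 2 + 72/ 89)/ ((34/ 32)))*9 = 55224/ 1513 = 36.50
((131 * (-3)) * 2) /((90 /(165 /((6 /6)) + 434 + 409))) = -44016 /5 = -8803.20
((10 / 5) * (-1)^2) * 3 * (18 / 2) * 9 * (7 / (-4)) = -1701 / 2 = -850.50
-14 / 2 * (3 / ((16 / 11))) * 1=-231 / 16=-14.44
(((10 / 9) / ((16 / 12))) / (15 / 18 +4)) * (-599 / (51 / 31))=-92845 / 1479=-62.78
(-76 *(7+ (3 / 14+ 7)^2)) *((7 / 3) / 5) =-219887 / 105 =-2094.16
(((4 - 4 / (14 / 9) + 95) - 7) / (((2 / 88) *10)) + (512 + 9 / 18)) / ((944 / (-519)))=-32914461 / 66080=-498.10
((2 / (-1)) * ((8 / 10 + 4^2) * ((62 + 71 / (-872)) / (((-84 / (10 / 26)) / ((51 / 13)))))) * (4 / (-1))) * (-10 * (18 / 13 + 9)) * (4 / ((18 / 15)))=12391393500 / 239473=51744.43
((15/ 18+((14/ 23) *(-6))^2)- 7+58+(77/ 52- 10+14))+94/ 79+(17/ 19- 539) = -57755298815/ 123868524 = -466.26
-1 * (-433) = 433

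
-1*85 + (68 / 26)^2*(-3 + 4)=-13209 / 169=-78.16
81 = 81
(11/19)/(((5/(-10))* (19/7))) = -154/361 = -0.43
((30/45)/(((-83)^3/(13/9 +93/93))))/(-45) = 44/694721205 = 0.00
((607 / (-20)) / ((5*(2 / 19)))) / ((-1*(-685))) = -11533 / 137000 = -0.08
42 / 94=21 / 47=0.45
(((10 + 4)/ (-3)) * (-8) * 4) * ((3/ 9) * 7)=348.44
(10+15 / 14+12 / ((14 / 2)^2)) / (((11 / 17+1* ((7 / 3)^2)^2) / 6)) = 4581279 / 2043692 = 2.24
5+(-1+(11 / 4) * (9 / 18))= 5.38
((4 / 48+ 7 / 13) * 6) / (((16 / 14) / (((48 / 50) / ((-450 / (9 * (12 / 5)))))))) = -6111 / 40625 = -0.15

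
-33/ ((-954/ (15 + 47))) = 341/ 159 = 2.14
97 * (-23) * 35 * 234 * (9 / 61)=-164447010 / 61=-2695852.62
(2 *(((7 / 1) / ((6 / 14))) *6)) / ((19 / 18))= 3528 / 19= 185.68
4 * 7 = 28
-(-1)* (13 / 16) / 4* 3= 39 / 64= 0.61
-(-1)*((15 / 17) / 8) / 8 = 0.01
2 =2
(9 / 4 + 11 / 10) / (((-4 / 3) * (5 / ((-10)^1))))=201 / 40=5.02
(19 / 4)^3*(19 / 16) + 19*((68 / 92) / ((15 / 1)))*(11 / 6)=136701371 / 1059840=128.98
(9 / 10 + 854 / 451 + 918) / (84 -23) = 4152779 / 275110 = 15.09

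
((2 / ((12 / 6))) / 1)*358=358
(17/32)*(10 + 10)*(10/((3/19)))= 672.92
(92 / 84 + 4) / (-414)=-107 / 8694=-0.01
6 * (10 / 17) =60 / 17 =3.53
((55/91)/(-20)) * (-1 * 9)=0.27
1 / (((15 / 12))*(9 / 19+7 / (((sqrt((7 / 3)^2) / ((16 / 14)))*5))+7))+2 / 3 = 6224 / 8139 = 0.76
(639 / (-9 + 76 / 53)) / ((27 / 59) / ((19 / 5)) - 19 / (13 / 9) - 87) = 0.84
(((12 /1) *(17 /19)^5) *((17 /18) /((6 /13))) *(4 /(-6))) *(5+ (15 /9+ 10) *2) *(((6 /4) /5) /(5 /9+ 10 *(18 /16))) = -1255153588 /185707425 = -6.76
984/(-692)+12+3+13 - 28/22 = 48156/1903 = 25.31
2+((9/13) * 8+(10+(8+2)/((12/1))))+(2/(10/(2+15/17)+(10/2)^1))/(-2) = 590873/32370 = 18.25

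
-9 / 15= -0.60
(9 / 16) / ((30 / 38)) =0.71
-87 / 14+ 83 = 1075 / 14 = 76.79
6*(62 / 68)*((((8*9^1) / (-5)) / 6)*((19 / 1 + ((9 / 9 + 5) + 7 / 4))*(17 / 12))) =-9951 / 20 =-497.55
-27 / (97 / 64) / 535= -0.03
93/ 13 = 7.15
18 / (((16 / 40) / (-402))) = -18090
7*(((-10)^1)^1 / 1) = -70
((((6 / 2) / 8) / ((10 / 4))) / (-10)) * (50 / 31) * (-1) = 3 / 124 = 0.02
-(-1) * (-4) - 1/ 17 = -4.06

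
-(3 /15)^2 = -1 /25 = -0.04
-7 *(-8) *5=280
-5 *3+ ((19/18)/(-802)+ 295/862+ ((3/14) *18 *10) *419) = 703246903747/43553412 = 16146.77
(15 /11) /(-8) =-15 /88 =-0.17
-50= -50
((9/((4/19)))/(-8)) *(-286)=24453/16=1528.31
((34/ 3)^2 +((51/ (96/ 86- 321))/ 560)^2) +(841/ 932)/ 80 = 1775851415713639517/ 13824618786720000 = 128.46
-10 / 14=-5 / 7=-0.71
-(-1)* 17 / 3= 5.67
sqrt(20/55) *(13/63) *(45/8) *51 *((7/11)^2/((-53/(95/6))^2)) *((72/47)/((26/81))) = 1304879625 *sqrt(11)/702890452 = 6.16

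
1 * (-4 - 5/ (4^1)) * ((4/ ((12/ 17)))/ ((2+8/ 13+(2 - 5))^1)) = 1547/ 20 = 77.35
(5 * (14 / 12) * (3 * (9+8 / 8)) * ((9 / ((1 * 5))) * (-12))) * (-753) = 2846340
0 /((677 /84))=0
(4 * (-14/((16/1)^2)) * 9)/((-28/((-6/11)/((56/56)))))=-27/704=-0.04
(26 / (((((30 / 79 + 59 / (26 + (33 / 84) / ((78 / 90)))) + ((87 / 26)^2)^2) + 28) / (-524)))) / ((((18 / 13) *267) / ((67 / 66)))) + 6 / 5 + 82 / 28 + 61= 19529799711391353543223 / 300973702719007554390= 64.89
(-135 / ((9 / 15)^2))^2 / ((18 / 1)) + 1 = 15627 / 2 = 7813.50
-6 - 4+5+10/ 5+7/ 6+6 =25/ 6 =4.17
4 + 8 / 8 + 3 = 8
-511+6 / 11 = -5615 / 11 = -510.45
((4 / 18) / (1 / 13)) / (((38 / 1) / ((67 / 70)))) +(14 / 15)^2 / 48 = 32647 / 359100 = 0.09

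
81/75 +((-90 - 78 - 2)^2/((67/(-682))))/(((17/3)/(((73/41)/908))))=-1570092387/15589225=-100.72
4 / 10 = 2 / 5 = 0.40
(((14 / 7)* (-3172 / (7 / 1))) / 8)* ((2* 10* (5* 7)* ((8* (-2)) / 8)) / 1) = 158600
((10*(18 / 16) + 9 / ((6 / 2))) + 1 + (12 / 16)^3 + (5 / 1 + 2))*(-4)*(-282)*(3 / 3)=204591 / 8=25573.88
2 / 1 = 2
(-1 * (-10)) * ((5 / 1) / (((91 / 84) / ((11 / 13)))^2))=871200 / 28561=30.50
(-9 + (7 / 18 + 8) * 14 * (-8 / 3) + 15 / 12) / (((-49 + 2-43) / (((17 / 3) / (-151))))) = -589237 / 4403160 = -0.13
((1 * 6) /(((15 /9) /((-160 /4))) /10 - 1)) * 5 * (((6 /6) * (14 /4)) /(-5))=5040 /241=20.91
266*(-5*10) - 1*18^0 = -13301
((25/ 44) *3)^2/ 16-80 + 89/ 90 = -109882043/ 1393920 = -78.83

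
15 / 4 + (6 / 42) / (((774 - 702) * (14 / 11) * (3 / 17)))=79567 / 21168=3.76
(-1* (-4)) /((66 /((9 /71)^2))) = 54 /55451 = 0.00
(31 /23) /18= 31 /414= 0.07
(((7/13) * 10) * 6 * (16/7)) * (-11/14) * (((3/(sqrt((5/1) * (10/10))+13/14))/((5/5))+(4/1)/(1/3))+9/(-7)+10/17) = -5416334880/8782319 - 443520 * sqrt(5)/10543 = -710.80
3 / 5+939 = 4698 / 5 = 939.60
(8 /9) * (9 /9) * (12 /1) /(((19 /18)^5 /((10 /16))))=12597120 /2476099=5.09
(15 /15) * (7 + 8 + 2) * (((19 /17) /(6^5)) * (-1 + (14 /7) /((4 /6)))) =19 /3888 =0.00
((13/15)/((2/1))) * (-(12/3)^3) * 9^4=-909792/5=-181958.40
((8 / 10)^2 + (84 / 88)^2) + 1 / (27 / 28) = 845563 / 326700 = 2.59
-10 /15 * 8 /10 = -8 /15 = -0.53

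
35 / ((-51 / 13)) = -455 / 51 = -8.92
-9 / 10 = -0.90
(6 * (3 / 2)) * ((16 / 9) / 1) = 16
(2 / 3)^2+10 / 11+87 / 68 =17725 / 6732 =2.63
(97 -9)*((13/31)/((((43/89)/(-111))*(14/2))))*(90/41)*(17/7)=-17291411280/2677997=-6456.84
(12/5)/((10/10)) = 12/5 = 2.40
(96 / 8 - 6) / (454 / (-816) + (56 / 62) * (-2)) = -75888 / 29885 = -2.54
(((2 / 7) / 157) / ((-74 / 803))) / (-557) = 803 / 22649291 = 0.00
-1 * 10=-10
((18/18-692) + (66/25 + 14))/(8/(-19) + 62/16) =-2562568/13125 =-195.24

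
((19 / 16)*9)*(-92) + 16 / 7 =-27467 / 28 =-980.96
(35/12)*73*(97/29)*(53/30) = 2627051/2088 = 1258.17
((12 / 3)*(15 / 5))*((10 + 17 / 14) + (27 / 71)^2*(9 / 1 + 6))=160.60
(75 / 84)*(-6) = -75 / 14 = -5.36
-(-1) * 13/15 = 13/15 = 0.87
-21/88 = -0.24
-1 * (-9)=9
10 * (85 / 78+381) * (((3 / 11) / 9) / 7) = 16.54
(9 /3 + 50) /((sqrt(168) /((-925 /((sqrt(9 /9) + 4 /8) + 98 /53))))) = -519665*sqrt(42) /2982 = -1129.38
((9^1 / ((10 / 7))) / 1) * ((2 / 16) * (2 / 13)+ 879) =2879667 / 520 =5537.82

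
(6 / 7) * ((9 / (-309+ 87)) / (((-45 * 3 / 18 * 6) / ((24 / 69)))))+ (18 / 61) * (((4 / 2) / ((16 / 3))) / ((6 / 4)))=269041 / 3633770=0.07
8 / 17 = 0.47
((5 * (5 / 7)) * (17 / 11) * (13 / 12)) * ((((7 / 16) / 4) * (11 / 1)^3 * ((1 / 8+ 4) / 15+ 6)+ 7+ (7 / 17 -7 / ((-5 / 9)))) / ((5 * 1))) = 75449309 / 67584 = 1116.38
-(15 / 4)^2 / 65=-0.22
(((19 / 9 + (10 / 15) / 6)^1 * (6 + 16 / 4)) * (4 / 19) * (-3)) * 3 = -800 / 19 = -42.11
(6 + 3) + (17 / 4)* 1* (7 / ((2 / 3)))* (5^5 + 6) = 1117839 / 8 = 139729.88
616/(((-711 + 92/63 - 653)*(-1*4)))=4851/42920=0.11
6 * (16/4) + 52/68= 421/17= 24.76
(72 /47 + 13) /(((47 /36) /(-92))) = -2262096 /2209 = -1024.04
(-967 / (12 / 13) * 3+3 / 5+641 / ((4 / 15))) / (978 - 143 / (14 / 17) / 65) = -51688 / 68273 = -0.76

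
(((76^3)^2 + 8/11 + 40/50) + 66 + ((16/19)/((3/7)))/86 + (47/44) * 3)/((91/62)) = 3221137321271994581/24534510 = 131290061275.81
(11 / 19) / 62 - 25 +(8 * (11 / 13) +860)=12890997 / 15314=841.78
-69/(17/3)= -207/17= -12.18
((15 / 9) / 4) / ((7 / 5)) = 25 / 84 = 0.30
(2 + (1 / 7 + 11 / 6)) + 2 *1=251 / 42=5.98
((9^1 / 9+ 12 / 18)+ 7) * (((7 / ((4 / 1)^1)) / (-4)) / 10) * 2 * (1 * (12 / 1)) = -91 / 10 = -9.10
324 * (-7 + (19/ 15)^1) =-9288/ 5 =-1857.60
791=791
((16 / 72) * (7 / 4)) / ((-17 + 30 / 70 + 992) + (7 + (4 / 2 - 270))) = 49 / 90018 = 0.00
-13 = -13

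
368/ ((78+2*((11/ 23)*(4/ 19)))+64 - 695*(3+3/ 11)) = -884488/ 5125089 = -0.17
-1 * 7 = -7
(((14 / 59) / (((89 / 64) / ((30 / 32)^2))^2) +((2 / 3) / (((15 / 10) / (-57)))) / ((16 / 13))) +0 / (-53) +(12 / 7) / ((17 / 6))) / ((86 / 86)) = -26538916787 / 1334720184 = -19.88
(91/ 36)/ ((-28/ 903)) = -81.52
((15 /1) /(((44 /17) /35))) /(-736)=-0.28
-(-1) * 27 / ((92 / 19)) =513 / 92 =5.58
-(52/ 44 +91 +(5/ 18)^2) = -328811/ 3564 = -92.26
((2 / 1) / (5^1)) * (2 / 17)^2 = 8 / 1445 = 0.01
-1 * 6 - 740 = -746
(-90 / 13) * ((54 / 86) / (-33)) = 810 / 6149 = 0.13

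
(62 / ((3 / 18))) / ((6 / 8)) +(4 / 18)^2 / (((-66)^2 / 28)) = 43751692 / 88209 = 496.00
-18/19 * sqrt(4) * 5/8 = -45/38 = -1.18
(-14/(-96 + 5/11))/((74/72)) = 5544/38887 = 0.14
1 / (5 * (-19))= -1 / 95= -0.01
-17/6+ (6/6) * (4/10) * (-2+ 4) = -61/30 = -2.03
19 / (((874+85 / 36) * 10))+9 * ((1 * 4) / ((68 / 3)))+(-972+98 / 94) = -122177330612 / 126038255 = -969.37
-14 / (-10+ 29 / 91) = 1274 / 881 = 1.45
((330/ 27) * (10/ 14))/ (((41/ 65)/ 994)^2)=327992665000/ 15129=21679731.97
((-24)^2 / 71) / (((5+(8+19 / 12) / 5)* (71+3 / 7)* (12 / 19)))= 19152 / 736625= 0.03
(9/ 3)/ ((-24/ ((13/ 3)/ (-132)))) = 13/ 3168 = 0.00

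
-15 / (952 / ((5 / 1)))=-75 / 952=-0.08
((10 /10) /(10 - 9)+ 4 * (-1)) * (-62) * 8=1488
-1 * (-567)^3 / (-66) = -60761421 / 22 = -2761882.77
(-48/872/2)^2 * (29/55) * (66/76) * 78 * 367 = 11207079/1128695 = 9.93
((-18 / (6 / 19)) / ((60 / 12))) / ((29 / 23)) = -1311 / 145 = -9.04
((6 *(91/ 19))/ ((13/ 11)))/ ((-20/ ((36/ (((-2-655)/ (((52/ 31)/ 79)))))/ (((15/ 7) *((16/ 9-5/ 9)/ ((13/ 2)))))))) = 298116/ 84919075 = 0.00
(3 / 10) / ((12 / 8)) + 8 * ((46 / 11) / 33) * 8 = 15083 / 1815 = 8.31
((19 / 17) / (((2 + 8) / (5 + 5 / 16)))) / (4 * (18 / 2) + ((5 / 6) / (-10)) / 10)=0.02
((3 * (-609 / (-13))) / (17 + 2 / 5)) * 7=735 / 13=56.54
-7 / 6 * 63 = -147 / 2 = -73.50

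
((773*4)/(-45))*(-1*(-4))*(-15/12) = 3092/9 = 343.56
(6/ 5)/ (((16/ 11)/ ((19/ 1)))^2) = 131043/ 640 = 204.75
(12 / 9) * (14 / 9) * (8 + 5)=26.96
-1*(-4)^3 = 64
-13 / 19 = -0.68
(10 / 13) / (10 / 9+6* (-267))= -45 / 93652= -0.00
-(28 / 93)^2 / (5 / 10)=-1568 / 8649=-0.18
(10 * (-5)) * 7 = -350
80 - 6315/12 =-1785/4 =-446.25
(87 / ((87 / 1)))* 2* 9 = 18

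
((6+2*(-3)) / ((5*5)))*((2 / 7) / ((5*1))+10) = 0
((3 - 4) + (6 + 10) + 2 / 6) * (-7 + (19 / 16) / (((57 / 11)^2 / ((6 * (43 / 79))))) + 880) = 723445565 / 54036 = 13388.21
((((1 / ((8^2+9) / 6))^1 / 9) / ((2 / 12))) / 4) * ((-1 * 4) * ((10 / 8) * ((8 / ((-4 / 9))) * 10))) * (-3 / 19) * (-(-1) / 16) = -675 / 5548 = -0.12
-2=-2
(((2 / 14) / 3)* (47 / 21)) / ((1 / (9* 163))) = 7661 / 49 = 156.35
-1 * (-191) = 191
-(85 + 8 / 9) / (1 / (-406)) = 313838 / 9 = 34870.89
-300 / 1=-300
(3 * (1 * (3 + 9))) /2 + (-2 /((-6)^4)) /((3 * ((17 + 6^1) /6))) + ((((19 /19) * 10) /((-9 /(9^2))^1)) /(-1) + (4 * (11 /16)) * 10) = 1009745 /7452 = 135.50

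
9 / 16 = 0.56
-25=-25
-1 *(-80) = 80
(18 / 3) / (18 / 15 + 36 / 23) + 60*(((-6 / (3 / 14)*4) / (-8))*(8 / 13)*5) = 1782295 / 689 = 2586.79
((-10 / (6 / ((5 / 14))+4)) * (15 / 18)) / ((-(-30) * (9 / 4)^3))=-100 / 85293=-0.00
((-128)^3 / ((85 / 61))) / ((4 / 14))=-447741952 / 85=-5267552.38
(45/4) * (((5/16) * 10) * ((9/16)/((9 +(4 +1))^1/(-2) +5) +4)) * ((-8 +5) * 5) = -2008125/1024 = -1961.06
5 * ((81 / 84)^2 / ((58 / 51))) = 185895 / 45472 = 4.09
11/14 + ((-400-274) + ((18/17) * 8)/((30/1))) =-672.93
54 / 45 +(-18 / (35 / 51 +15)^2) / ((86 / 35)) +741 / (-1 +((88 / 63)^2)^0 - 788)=249248589 / 1084288000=0.23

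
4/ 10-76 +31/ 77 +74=-461/ 385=-1.20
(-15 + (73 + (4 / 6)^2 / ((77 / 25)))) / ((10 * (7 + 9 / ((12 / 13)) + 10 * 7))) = 80588 / 1202355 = 0.07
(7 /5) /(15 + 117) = 7 /660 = 0.01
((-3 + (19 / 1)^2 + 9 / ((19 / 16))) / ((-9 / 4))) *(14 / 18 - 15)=3556352 / 1539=2310.82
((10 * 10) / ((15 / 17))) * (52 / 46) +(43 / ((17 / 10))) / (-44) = 3291325 / 25806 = 127.54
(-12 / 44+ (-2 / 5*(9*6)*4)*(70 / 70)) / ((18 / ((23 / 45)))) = -36547 / 14850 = -2.46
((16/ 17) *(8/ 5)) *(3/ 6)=64/ 85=0.75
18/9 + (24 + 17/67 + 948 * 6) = 382855/67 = 5714.25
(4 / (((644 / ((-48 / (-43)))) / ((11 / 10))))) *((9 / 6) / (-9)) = -44 / 34615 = -0.00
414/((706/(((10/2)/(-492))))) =-345/57892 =-0.01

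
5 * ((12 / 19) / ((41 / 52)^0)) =60 / 19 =3.16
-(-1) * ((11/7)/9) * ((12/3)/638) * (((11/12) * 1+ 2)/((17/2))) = 5/13311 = 0.00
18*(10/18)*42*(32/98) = 960/7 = 137.14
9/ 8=1.12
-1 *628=-628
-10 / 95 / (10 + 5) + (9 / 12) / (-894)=-2669 / 339720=-0.01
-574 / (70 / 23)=-943 / 5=-188.60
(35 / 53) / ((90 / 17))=119 / 954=0.12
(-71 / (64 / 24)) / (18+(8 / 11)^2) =-25773 / 17936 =-1.44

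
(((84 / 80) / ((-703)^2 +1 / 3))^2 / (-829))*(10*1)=-81 / 1487588585234560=-0.00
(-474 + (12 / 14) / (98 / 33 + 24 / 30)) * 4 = -4125612 / 2177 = -1895.09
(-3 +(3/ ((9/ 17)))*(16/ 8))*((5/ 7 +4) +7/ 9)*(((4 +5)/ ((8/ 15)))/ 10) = 4325/ 56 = 77.23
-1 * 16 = -16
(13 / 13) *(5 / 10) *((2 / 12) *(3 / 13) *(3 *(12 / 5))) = 9 / 65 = 0.14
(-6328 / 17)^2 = 40043584 / 289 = 138559.11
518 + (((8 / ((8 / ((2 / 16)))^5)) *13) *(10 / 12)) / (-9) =3754338287551 / 7247757312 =518.00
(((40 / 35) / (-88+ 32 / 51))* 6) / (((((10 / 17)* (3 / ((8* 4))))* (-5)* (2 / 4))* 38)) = 27744 / 1852025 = 0.01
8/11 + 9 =107/11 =9.73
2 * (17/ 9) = 34/ 9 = 3.78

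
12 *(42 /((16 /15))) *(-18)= -8505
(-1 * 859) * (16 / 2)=-6872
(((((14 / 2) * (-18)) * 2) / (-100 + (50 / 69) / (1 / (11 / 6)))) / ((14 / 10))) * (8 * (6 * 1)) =357696 / 4085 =87.56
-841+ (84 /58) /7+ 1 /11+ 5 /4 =-1071141 /1276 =-839.45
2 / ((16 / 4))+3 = 7 / 2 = 3.50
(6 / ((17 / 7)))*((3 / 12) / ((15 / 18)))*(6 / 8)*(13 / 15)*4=819 / 425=1.93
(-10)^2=100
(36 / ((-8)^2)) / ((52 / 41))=369 / 832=0.44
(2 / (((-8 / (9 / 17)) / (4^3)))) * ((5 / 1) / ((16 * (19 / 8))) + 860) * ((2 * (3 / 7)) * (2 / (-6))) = 4706640 / 2261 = 2081.66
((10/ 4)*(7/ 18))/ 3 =0.32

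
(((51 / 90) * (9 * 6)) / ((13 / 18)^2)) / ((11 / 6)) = 297432 / 9295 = 32.00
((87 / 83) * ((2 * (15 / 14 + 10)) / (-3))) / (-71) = 4495 / 41251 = 0.11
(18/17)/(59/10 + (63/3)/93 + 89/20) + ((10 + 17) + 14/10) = 15884398/557345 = 28.50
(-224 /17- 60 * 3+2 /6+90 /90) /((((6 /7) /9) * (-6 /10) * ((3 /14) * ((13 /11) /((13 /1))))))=26367880 /153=172339.08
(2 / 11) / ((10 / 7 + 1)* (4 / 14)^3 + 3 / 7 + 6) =4802 / 171281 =0.03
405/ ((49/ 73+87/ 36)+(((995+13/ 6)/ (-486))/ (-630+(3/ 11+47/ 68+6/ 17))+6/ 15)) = 40541407742700/ 349473257593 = 116.01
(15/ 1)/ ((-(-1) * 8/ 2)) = 15/ 4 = 3.75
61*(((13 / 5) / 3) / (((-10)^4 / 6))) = 793 / 25000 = 0.03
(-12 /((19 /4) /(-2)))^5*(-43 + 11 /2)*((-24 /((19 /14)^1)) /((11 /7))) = 719158719283200 /517504691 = 1389666.09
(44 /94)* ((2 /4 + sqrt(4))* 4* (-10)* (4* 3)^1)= -26400 /47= -561.70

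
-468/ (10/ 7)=-1638/ 5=-327.60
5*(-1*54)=-270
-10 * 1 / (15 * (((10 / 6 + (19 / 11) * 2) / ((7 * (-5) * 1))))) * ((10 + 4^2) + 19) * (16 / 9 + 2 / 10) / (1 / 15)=1027950 / 169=6082.54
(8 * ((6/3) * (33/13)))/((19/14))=7392/247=29.93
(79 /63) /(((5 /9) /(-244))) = -19276 /35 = -550.74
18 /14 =9 /7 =1.29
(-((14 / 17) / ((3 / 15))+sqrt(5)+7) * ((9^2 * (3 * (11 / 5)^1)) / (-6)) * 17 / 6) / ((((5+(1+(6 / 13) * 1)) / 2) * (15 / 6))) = 417.38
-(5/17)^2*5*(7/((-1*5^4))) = 7/1445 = 0.00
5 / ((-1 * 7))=-5 / 7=-0.71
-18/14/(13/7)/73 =-9/949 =-0.01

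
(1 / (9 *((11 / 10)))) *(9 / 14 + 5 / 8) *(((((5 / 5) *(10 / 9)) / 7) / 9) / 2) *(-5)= -0.01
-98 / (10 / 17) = -833 / 5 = -166.60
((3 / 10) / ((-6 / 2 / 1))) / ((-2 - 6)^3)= 1 / 5120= 0.00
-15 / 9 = -1.67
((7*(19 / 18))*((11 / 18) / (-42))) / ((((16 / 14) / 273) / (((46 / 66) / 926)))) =-278369 / 14401152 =-0.02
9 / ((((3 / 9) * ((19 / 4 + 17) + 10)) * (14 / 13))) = 702 / 889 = 0.79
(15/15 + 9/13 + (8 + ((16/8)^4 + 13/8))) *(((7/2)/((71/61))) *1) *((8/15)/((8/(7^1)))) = 2830583/73840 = 38.33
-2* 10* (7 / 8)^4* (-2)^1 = 12005 / 512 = 23.45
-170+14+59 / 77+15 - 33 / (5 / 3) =-61613 / 385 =-160.03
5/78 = 0.06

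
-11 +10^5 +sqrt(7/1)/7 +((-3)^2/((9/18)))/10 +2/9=99991.40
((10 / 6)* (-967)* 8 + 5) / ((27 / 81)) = -38665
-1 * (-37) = 37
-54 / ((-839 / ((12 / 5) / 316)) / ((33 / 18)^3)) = 3993 / 1325620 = 0.00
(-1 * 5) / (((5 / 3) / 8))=-24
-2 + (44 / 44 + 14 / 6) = 4 / 3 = 1.33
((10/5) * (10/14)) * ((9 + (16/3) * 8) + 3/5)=224/3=74.67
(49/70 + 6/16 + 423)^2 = 287743369/1600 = 179839.61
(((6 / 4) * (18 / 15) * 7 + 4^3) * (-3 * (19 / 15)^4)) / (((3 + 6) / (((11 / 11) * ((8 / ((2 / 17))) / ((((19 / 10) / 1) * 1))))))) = -357271592 / 151875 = -2352.41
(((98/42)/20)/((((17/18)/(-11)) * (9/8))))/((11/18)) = -168/85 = -1.98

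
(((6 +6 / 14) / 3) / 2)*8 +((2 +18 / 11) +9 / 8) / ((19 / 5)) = 114985 / 11704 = 9.82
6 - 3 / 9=17 / 3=5.67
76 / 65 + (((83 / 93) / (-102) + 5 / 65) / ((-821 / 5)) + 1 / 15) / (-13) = 7661012077 / 6580865070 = 1.16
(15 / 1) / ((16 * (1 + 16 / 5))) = 0.22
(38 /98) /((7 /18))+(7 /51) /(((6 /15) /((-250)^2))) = 375173692 /17493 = 21447.08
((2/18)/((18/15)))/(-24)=-5/1296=-0.00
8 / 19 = 0.42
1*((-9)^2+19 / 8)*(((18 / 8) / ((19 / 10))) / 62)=30015 / 18848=1.59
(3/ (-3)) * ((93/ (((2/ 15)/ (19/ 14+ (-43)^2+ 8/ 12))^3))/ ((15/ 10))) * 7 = -1820772113654202125/ 1568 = -1161206705136608.50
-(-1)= 1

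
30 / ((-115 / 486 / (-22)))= 64152 / 23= 2789.22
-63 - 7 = -70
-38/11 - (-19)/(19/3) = -5/11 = -0.45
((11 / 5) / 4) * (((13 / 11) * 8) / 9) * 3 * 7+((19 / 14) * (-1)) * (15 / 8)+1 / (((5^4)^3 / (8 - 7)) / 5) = 9.59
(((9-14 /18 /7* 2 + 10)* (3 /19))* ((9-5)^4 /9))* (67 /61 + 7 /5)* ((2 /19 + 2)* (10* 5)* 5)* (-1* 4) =-87912448000 /198189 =-443578.85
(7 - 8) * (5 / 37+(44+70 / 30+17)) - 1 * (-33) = -3382 / 111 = -30.47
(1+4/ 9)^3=2197/ 729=3.01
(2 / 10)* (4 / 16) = 1 / 20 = 0.05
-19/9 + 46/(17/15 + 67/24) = 13577/1413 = 9.61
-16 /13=-1.23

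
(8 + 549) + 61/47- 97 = 21681/47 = 461.30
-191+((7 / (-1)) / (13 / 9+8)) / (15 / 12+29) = -1964687 / 10285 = -191.02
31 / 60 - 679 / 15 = -179 / 4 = -44.75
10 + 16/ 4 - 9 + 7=12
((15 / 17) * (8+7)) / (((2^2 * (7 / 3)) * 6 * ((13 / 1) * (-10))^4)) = 9 / 10876028800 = 0.00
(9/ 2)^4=6561/ 16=410.06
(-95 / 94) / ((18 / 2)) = -95 / 846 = -0.11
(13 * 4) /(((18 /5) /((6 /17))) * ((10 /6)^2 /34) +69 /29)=16.19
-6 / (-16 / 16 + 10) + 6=16 / 3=5.33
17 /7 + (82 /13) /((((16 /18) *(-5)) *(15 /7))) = 16073 /9100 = 1.77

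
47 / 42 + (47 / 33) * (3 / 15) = 1081 / 770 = 1.40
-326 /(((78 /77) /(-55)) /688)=474929840 /39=12177688.21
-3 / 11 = -0.27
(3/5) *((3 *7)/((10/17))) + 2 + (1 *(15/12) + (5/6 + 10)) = 10651/300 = 35.50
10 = 10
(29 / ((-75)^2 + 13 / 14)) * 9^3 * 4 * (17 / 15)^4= 1220742936 / 49226875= 24.80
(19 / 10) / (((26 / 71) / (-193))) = -260357 / 260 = -1001.37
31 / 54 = 0.57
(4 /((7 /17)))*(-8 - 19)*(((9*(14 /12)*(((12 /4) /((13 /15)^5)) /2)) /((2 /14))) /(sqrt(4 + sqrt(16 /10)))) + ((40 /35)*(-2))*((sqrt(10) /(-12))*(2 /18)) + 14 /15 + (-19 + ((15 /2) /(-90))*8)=-21958846875*sqrt(10) /(742586*sqrt(sqrt(10) + 10)) - 281 /15 + 4*sqrt(10) /189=-25793.58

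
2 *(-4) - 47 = -55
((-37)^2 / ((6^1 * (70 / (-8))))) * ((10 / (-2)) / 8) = 1369 / 84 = 16.30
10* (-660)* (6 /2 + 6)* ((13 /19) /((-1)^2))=-772200 /19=-40642.11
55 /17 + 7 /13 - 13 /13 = 613 /221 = 2.77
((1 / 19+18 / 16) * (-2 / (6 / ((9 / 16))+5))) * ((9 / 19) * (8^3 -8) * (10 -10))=0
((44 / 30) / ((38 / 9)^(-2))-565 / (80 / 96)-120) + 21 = -912287 / 1215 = -750.85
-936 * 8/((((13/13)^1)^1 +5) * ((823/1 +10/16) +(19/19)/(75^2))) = -56160000/37063133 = -1.52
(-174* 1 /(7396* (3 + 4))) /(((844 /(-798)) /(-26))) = -64467 /780278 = -0.08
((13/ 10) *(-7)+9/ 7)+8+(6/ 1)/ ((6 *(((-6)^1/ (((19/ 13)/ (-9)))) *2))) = 9791/ 49140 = 0.20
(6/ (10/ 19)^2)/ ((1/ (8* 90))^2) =11228544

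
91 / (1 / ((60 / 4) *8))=10920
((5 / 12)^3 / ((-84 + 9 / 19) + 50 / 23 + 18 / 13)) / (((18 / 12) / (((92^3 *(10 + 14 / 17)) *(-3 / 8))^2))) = -7118155318101776000 / 1181626497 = -6024031566.81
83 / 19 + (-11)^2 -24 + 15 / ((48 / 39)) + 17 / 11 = 384899 / 3344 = 115.10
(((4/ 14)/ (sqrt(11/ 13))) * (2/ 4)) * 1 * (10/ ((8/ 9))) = 45 * sqrt(143)/ 308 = 1.75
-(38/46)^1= -19/23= -0.83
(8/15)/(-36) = -2/135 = -0.01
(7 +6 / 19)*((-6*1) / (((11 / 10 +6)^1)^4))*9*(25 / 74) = -938250000 / 17864411743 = -0.05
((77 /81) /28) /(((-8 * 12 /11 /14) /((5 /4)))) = -4235 /62208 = -0.07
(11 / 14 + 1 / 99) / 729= 1103 / 1010394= 0.00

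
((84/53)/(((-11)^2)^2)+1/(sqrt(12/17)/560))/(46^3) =0.01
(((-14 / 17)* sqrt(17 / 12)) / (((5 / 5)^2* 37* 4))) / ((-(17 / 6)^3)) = 126* sqrt(51) / 3090277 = 0.00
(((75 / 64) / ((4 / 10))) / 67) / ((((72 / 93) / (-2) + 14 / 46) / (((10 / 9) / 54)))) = -445625 / 40984704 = -0.01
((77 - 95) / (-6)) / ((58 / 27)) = 81 / 58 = 1.40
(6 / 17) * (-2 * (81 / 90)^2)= -243 / 425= -0.57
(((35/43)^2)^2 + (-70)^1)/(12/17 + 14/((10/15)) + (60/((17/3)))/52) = -17519071115/5517944814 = -3.17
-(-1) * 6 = 6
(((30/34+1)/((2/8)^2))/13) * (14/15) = 7168/3315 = 2.16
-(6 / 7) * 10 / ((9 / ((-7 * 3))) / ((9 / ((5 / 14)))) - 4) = 2.13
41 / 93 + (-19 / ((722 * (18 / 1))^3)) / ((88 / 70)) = 69468958131907 / 157575929423616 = 0.44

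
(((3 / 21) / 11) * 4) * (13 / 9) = 52 / 693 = 0.08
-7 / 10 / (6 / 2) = -7 / 30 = -0.23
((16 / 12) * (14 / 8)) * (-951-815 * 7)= -15530.67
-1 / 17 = -0.06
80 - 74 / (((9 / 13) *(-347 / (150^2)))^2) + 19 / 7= -547067783189 / 842863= -649058.96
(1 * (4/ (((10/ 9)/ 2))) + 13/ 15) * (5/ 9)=121/ 27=4.48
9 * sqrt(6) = 22.05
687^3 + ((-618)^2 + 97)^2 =146264287144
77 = 77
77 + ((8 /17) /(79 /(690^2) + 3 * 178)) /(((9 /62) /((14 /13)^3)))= 23587958052057 /306306954941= 77.01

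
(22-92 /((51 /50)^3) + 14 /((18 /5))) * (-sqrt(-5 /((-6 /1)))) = 8065813 * sqrt(30) /795906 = 55.51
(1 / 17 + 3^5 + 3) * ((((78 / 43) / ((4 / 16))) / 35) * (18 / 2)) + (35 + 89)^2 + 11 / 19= 7697957091 / 486115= 15835.67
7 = 7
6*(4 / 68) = 6 / 17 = 0.35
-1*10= -10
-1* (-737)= 737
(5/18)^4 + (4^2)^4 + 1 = 6879812737/104976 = 65537.01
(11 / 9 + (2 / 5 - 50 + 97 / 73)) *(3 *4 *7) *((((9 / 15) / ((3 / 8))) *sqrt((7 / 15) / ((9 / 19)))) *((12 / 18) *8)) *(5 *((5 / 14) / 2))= -19783168 *sqrt(1995) / 29565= -29887.49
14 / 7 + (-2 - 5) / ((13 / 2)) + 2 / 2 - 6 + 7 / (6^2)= -1817 / 468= -3.88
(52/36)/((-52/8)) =-2/9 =-0.22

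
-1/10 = -0.10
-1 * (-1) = 1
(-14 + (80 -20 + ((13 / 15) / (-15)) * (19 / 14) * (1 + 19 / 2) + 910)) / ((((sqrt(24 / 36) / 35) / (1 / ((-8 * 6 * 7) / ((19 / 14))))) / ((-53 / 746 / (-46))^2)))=-15293620163 * sqrt(6) / 94960684707840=-0.00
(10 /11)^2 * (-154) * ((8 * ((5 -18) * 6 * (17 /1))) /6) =2475200 /11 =225018.18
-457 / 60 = -7.62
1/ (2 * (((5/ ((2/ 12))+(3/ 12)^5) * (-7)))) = -512/ 215047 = -0.00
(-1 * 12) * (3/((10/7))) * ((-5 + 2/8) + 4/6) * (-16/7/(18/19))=-3724/15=-248.27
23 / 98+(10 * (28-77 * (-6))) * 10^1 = 4802023 / 98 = 49000.23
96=96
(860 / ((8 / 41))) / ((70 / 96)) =42312 / 7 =6044.57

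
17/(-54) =-17/54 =-0.31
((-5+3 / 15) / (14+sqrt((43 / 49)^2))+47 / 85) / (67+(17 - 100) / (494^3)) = 573474350488 / 166832571656475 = 0.00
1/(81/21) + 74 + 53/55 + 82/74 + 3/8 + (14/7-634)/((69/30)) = -198.08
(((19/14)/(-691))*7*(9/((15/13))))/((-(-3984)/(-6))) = 741/4588240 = 0.00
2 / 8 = 1 / 4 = 0.25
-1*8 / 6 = -4 / 3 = -1.33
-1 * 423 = -423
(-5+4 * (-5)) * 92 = -2300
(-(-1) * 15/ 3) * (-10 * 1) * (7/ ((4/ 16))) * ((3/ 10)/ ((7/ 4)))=-240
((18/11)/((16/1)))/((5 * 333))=1/16280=0.00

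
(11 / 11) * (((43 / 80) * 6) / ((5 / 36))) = 1161 / 50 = 23.22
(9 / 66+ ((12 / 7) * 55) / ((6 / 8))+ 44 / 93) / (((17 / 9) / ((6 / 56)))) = 16282881 / 2272424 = 7.17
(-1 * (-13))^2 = 169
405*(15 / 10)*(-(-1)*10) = 6075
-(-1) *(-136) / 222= -68 / 111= -0.61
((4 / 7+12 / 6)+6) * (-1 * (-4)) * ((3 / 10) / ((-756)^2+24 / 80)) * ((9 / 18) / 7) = 0.00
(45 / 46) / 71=45 / 3266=0.01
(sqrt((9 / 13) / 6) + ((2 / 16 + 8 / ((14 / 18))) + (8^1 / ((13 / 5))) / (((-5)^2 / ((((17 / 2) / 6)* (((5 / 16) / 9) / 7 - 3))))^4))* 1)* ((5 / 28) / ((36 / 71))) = 355* sqrt(78) / 26208 + 2009351288463735215585111 / 547899666479972352000000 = 3.79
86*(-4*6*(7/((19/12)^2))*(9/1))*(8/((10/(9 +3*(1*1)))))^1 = -898781184/1805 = -497939.71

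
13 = 13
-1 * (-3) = 3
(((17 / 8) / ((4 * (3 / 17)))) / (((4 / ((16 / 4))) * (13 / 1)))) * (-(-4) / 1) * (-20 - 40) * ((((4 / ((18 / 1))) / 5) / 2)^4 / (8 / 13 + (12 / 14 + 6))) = -0.00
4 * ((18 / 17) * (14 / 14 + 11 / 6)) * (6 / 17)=72 / 17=4.24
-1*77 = -77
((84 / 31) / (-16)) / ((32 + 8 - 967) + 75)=7 / 35216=0.00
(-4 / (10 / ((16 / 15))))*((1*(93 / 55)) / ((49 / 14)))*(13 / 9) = -25792 / 86625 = -0.30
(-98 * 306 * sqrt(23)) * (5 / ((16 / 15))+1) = -682227 * sqrt(23) / 4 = -817961.44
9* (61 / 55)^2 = 33489 / 3025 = 11.07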